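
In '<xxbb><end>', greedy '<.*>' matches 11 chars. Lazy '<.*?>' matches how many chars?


Greedy '<.*>' tries to match as MUCH as possible.
Lazy '<.*?>' tries to match as LITTLE as possible.

String: '<xxbb><end>'
Greedy '<.*>' starts at first '<' and extends to the LAST '>': '<xxbb><end>' (11 chars)
Lazy '<.*?>' starts at first '<' and stops at the FIRST '>': '<xxbb>' (6 chars)

6


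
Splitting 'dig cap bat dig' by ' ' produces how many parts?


Splitting by ' ' breaks the string at each occurrence of the separator.
Text: 'dig cap bat dig'
Parts after split:
  Part 1: 'dig'
  Part 2: 'cap'
  Part 3: 'bat'
  Part 4: 'dig'
Total parts: 4

4


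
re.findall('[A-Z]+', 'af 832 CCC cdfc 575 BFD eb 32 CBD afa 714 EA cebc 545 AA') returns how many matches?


Pattern '[A-Z]+' finds one or more uppercase letters.
Text: 'af 832 CCC cdfc 575 BFD eb 32 CBD afa 714 EA cebc 545 AA'
Scanning for matches:
  Match 1: 'CCC'
  Match 2: 'BFD'
  Match 3: 'CBD'
  Match 4: 'EA'
  Match 5: 'AA'
Total matches: 5

5


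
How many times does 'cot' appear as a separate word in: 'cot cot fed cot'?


Scanning each word for exact match 'cot':
  Word 1: 'cot' -> MATCH
  Word 2: 'cot' -> MATCH
  Word 3: 'fed' -> no
  Word 4: 'cot' -> MATCH
Total matches: 3

3


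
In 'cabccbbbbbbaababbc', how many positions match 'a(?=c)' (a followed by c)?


Lookahead 'a(?=c)' matches 'a' only when followed by 'c'.
String: 'cabccbbbbbbaababbc'
Checking each position where char is 'a':
  pos 1: 'a' -> no (next='b')
  pos 11: 'a' -> no (next='a')
  pos 12: 'a' -> no (next='b')
  pos 14: 'a' -> no (next='b')
Matching positions: []
Count: 0

0


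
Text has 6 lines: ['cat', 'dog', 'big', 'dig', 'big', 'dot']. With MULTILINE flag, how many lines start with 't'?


With MULTILINE flag, ^ matches the start of each line.
Lines: ['cat', 'dog', 'big', 'dig', 'big', 'dot']
Checking which lines start with 't':
  Line 1: 'cat' -> no
  Line 2: 'dog' -> no
  Line 3: 'big' -> no
  Line 4: 'dig' -> no
  Line 5: 'big' -> no
  Line 6: 'dot' -> no
Matching lines: []
Count: 0

0


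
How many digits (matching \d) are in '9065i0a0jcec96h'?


\d matches any digit 0-9.
Scanning '9065i0a0jcec96h':
  pos 0: '9' -> DIGIT
  pos 1: '0' -> DIGIT
  pos 2: '6' -> DIGIT
  pos 3: '5' -> DIGIT
  pos 5: '0' -> DIGIT
  pos 7: '0' -> DIGIT
  pos 12: '9' -> DIGIT
  pos 13: '6' -> DIGIT
Digits found: ['9', '0', '6', '5', '0', '0', '9', '6']
Total: 8

8


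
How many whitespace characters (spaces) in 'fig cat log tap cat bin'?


\s matches whitespace characters (spaces, tabs, etc.).
Text: 'fig cat log tap cat bin'
This text has 6 words separated by spaces.
Number of spaces = number of words - 1 = 6 - 1 = 5

5


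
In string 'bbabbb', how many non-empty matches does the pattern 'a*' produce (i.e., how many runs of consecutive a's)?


Pattern 'a*' matches zero or more a's. We want non-empty runs of consecutive a's.
String: 'bbabbb'
Walking through the string to find runs of a's:
  Run 1: positions 2-2 -> 'a'
Non-empty runs found: ['a']
Count: 1

1


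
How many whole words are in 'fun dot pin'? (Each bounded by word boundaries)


Word boundaries (\b) mark the start/end of each word.
Text: 'fun dot pin'
Splitting by whitespace:
  Word 1: 'fun'
  Word 2: 'dot'
  Word 3: 'pin'
Total whole words: 3

3


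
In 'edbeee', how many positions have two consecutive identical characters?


Looking for consecutive identical characters in 'edbeee':
  pos 0-1: 'e' vs 'd' -> different
  pos 1-2: 'd' vs 'b' -> different
  pos 2-3: 'b' vs 'e' -> different
  pos 3-4: 'e' vs 'e' -> MATCH ('ee')
  pos 4-5: 'e' vs 'e' -> MATCH ('ee')
Consecutive identical pairs: ['ee', 'ee']
Count: 2

2


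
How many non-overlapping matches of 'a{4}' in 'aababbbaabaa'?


Pattern 'a{4}' matches exactly 4 consecutive a's (greedy, non-overlapping).
String: 'aababbbaabaa'
Scanning for runs of a's:
  Run at pos 0: 'aa' (length 2) -> 0 match(es)
  Run at pos 3: 'a' (length 1) -> 0 match(es)
  Run at pos 7: 'aa' (length 2) -> 0 match(es)
  Run at pos 10: 'aa' (length 2) -> 0 match(es)
Matches found: []
Total: 0

0


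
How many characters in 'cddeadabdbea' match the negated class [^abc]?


Negated class [^abc] matches any char NOT in {a, b, c}
Scanning 'cddeadabdbea':
  pos 0: 'c' -> no (excluded)
  pos 1: 'd' -> MATCH
  pos 2: 'd' -> MATCH
  pos 3: 'e' -> MATCH
  pos 4: 'a' -> no (excluded)
  pos 5: 'd' -> MATCH
  pos 6: 'a' -> no (excluded)
  pos 7: 'b' -> no (excluded)
  pos 8: 'd' -> MATCH
  pos 9: 'b' -> no (excluded)
  pos 10: 'e' -> MATCH
  pos 11: 'a' -> no (excluded)
Total matches: 6

6


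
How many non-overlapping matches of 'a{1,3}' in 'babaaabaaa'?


Pattern 'a{1,3}' matches between 1 and 3 consecutive a's (greedy).
String: 'babaaabaaa'
Finding runs of a's and applying greedy matching:
  Run at pos 1: 'a' (length 1)
  Run at pos 3: 'aaa' (length 3)
  Run at pos 7: 'aaa' (length 3)
Matches: ['a', 'aaa', 'aaa']
Count: 3

3


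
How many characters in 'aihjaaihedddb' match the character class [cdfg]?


Character class [cdfg] matches any of: {c, d, f, g}
Scanning string 'aihjaaihedddb' character by character:
  pos 0: 'a' -> no
  pos 1: 'i' -> no
  pos 2: 'h' -> no
  pos 3: 'j' -> no
  pos 4: 'a' -> no
  pos 5: 'a' -> no
  pos 6: 'i' -> no
  pos 7: 'h' -> no
  pos 8: 'e' -> no
  pos 9: 'd' -> MATCH
  pos 10: 'd' -> MATCH
  pos 11: 'd' -> MATCH
  pos 12: 'b' -> no
Total matches: 3

3


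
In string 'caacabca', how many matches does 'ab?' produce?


Pattern 'ab?' matches 'a' optionally followed by 'b'.
String: 'caacabca'
Scanning left to right for 'a' then checking next char:
  Match 1: 'a' (a not followed by b)
  Match 2: 'a' (a not followed by b)
  Match 3: 'ab' (a followed by b)
  Match 4: 'a' (a not followed by b)
Total matches: 4

4


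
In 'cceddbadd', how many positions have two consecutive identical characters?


Looking for consecutive identical characters in 'cceddbadd':
  pos 0-1: 'c' vs 'c' -> MATCH ('cc')
  pos 1-2: 'c' vs 'e' -> different
  pos 2-3: 'e' vs 'd' -> different
  pos 3-4: 'd' vs 'd' -> MATCH ('dd')
  pos 4-5: 'd' vs 'b' -> different
  pos 5-6: 'b' vs 'a' -> different
  pos 6-7: 'a' vs 'd' -> different
  pos 7-8: 'd' vs 'd' -> MATCH ('dd')
Consecutive identical pairs: ['cc', 'dd', 'dd']
Count: 3

3


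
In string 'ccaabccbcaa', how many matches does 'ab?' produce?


Pattern 'ab?' matches 'a' optionally followed by 'b'.
String: 'ccaabccbcaa'
Scanning left to right for 'a' then checking next char:
  Match 1: 'a' (a not followed by b)
  Match 2: 'ab' (a followed by b)
  Match 3: 'a' (a not followed by b)
  Match 4: 'a' (a not followed by b)
Total matches: 4

4


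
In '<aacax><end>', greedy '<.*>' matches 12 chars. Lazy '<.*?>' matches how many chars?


Greedy '<.*>' tries to match as MUCH as possible.
Lazy '<.*?>' tries to match as LITTLE as possible.

String: '<aacax><end>'
Greedy '<.*>' starts at first '<' and extends to the LAST '>': '<aacax><end>' (12 chars)
Lazy '<.*?>' starts at first '<' and stops at the FIRST '>': '<aacax>' (7 chars)

7


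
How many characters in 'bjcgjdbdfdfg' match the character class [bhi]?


Character class [bhi] matches any of: {b, h, i}
Scanning string 'bjcgjdbdfdfg' character by character:
  pos 0: 'b' -> MATCH
  pos 1: 'j' -> no
  pos 2: 'c' -> no
  pos 3: 'g' -> no
  pos 4: 'j' -> no
  pos 5: 'd' -> no
  pos 6: 'b' -> MATCH
  pos 7: 'd' -> no
  pos 8: 'f' -> no
  pos 9: 'd' -> no
  pos 10: 'f' -> no
  pos 11: 'g' -> no
Total matches: 2

2


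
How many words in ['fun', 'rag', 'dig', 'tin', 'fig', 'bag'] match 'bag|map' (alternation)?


Alternation 'bag|map' matches either 'bag' or 'map'.
Checking each word:
  'fun' -> no
  'rag' -> no
  'dig' -> no
  'tin' -> no
  'fig' -> no
  'bag' -> MATCH
Matches: ['bag']
Count: 1

1


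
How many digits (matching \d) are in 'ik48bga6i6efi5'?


\d matches any digit 0-9.
Scanning 'ik48bga6i6efi5':
  pos 2: '4' -> DIGIT
  pos 3: '8' -> DIGIT
  pos 7: '6' -> DIGIT
  pos 9: '6' -> DIGIT
  pos 13: '5' -> DIGIT
Digits found: ['4', '8', '6', '6', '5']
Total: 5

5


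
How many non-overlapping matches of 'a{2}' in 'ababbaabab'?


Pattern 'a{2}' matches exactly 2 consecutive a's (greedy, non-overlapping).
String: 'ababbaabab'
Scanning for runs of a's:
  Run at pos 0: 'a' (length 1) -> 0 match(es)
  Run at pos 2: 'a' (length 1) -> 0 match(es)
  Run at pos 5: 'aa' (length 2) -> 1 match(es)
  Run at pos 8: 'a' (length 1) -> 0 match(es)
Matches found: ['aa']
Total: 1

1


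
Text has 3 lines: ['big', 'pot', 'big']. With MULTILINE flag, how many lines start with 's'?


With MULTILINE flag, ^ matches the start of each line.
Lines: ['big', 'pot', 'big']
Checking which lines start with 's':
  Line 1: 'big' -> no
  Line 2: 'pot' -> no
  Line 3: 'big' -> no
Matching lines: []
Count: 0

0


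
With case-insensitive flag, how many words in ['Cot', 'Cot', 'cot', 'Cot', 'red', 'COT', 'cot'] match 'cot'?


Case-insensitive matching: compare each word's lowercase form to 'cot'.
  'Cot' -> lower='cot' -> MATCH
  'Cot' -> lower='cot' -> MATCH
  'cot' -> lower='cot' -> MATCH
  'Cot' -> lower='cot' -> MATCH
  'red' -> lower='red' -> no
  'COT' -> lower='cot' -> MATCH
  'cot' -> lower='cot' -> MATCH
Matches: ['Cot', 'Cot', 'cot', 'Cot', 'COT', 'cot']
Count: 6

6


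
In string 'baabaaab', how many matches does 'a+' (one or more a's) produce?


Pattern 'a+' matches one or more consecutive a's.
String: 'baabaaab'
Scanning for runs of a:
  Match 1: 'aa' (length 2)
  Match 2: 'aaa' (length 3)
Total matches: 2

2


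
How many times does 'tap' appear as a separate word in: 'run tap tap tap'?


Scanning each word for exact match 'tap':
  Word 1: 'run' -> no
  Word 2: 'tap' -> MATCH
  Word 3: 'tap' -> MATCH
  Word 4: 'tap' -> MATCH
Total matches: 3

3


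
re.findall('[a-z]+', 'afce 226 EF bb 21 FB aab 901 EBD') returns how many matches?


Pattern '[a-z]+' finds one or more lowercase letters.
Text: 'afce 226 EF bb 21 FB aab 901 EBD'
Scanning for matches:
  Match 1: 'afce'
  Match 2: 'bb'
  Match 3: 'aab'
Total matches: 3

3


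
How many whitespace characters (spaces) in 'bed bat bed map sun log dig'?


\s matches whitespace characters (spaces, tabs, etc.).
Text: 'bed bat bed map sun log dig'
This text has 7 words separated by spaces.
Number of spaces = number of words - 1 = 7 - 1 = 6

6


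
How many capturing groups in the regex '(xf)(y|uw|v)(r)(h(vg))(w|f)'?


To count capturing groups, count each '(' that starts a group.
Pattern: '(xf)(y|uw|v)(r)(h(vg))(w|f)'
Walking through the pattern:
  Position 0: '(' -> group #1
  Position 4: '(' -> group #2
  Position 12: '(' -> group #3
  Position 15: '(' -> group #4
  Position 17: '(' -> group #5
  Position 22: '(' -> group #6
Total capturing groups: 6

6


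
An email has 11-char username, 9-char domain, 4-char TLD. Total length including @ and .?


An email address has format: username@domain.tld
Username length: 11
'@' character: 1
Domain length: 9
'.' character: 1
TLD length: 4
Total = 11 + 1 + 9 + 1 + 4 = 26

26


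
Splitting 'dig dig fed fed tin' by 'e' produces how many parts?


Splitting by 'e' breaks the string at each occurrence of the separator.
Text: 'dig dig fed fed tin'
Parts after split:
  Part 1: 'dig dig f'
  Part 2: 'd f'
  Part 3: 'd tin'
Total parts: 3

3


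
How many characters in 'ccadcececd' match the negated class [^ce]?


Negated class [^ce] matches any char NOT in {c, e}
Scanning 'ccadcececd':
  pos 0: 'c' -> no (excluded)
  pos 1: 'c' -> no (excluded)
  pos 2: 'a' -> MATCH
  pos 3: 'd' -> MATCH
  pos 4: 'c' -> no (excluded)
  pos 5: 'e' -> no (excluded)
  pos 6: 'c' -> no (excluded)
  pos 7: 'e' -> no (excluded)
  pos 8: 'c' -> no (excluded)
  pos 9: 'd' -> MATCH
Total matches: 3

3


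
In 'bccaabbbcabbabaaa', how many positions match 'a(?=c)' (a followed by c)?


Lookahead 'a(?=c)' matches 'a' only when followed by 'c'.
String: 'bccaabbbcabbabaaa'
Checking each position where char is 'a':
  pos 3: 'a' -> no (next='a')
  pos 4: 'a' -> no (next='b')
  pos 9: 'a' -> no (next='b')
  pos 12: 'a' -> no (next='b')
  pos 14: 'a' -> no (next='a')
  pos 15: 'a' -> no (next='a')
Matching positions: []
Count: 0

0


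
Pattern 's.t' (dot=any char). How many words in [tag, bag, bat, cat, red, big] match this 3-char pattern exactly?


Pattern 's.t' means: starts with 's', any single char, ends with 't'.
Checking each word (must be exactly 3 chars):
  'tag' (len=3): no
  'bag' (len=3): no
  'bat' (len=3): no
  'cat' (len=3): no
  'red' (len=3): no
  'big' (len=3): no
Matching words: []
Total: 0

0


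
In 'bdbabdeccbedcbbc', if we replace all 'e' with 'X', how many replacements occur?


re.sub('e', 'X', text) replaces every occurrence of 'e' with 'X'.
Text: 'bdbabdeccbedcbbc'
Scanning for 'e':
  pos 6: 'e' -> replacement #1
  pos 10: 'e' -> replacement #2
Total replacements: 2

2


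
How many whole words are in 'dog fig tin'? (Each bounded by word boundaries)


Word boundaries (\b) mark the start/end of each word.
Text: 'dog fig tin'
Splitting by whitespace:
  Word 1: 'dog'
  Word 2: 'fig'
  Word 3: 'tin'
Total whole words: 3

3


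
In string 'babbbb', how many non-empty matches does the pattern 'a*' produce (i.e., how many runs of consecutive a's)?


Pattern 'a*' matches zero or more a's. We want non-empty runs of consecutive a's.
String: 'babbbb'
Walking through the string to find runs of a's:
  Run 1: positions 1-1 -> 'a'
Non-empty runs found: ['a']
Count: 1

1


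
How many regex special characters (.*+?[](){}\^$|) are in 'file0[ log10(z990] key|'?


Regex special characters are: . * + ? [ ] ( ) { } \ ^ $ |
Scanning 'file0[ log10(z990] key|':
  pos 5: '[' -> SPECIAL
  pos 12: '(' -> SPECIAL
  pos 17: ']' -> SPECIAL
  pos 22: '|' -> SPECIAL
Special chars found: ['[', '(', ']', '|']
Total: 4

4


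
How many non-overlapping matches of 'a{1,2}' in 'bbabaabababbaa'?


Pattern 'a{1,2}' matches between 1 and 2 consecutive a's (greedy).
String: 'bbabaabababbaa'
Finding runs of a's and applying greedy matching:
  Run at pos 2: 'a' (length 1)
  Run at pos 4: 'aa' (length 2)
  Run at pos 7: 'a' (length 1)
  Run at pos 9: 'a' (length 1)
  Run at pos 12: 'aa' (length 2)
Matches: ['a', 'aa', 'a', 'a', 'aa']
Count: 5

5


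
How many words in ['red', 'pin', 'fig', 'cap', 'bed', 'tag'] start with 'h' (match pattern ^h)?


Pattern ^h anchors to start of word. Check which words begin with 'h':
  'red' -> no
  'pin' -> no
  'fig' -> no
  'cap' -> no
  'bed' -> no
  'tag' -> no
Matching words: []
Count: 0

0


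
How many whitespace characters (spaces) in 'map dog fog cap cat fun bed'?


\s matches whitespace characters (spaces, tabs, etc.).
Text: 'map dog fog cap cat fun bed'
This text has 7 words separated by spaces.
Number of spaces = number of words - 1 = 7 - 1 = 6

6


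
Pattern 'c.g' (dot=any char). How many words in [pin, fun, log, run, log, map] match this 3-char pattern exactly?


Pattern 'c.g' means: starts with 'c', any single char, ends with 'g'.
Checking each word (must be exactly 3 chars):
  'pin' (len=3): no
  'fun' (len=3): no
  'log' (len=3): no
  'run' (len=3): no
  'log' (len=3): no
  'map' (len=3): no
Matching words: []
Total: 0

0


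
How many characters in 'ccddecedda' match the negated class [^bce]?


Negated class [^bce] matches any char NOT in {b, c, e}
Scanning 'ccddecedda':
  pos 0: 'c' -> no (excluded)
  pos 1: 'c' -> no (excluded)
  pos 2: 'd' -> MATCH
  pos 3: 'd' -> MATCH
  pos 4: 'e' -> no (excluded)
  pos 5: 'c' -> no (excluded)
  pos 6: 'e' -> no (excluded)
  pos 7: 'd' -> MATCH
  pos 8: 'd' -> MATCH
  pos 9: 'a' -> MATCH
Total matches: 5

5


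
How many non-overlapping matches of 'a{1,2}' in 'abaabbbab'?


Pattern 'a{1,2}' matches between 1 and 2 consecutive a's (greedy).
String: 'abaabbbab'
Finding runs of a's and applying greedy matching:
  Run at pos 0: 'a' (length 1)
  Run at pos 2: 'aa' (length 2)
  Run at pos 7: 'a' (length 1)
Matches: ['a', 'aa', 'a']
Count: 3

3


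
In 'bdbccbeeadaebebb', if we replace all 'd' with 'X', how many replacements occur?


re.sub('d', 'X', text) replaces every occurrence of 'd' with 'X'.
Text: 'bdbccbeeadaebebb'
Scanning for 'd':
  pos 1: 'd' -> replacement #1
  pos 9: 'd' -> replacement #2
Total replacements: 2

2


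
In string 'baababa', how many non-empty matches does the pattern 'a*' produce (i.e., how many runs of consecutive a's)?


Pattern 'a*' matches zero or more a's. We want non-empty runs of consecutive a's.
String: 'baababa'
Walking through the string to find runs of a's:
  Run 1: positions 1-2 -> 'aa'
  Run 2: positions 4-4 -> 'a'
  Run 3: positions 6-6 -> 'a'
Non-empty runs found: ['aa', 'a', 'a']
Count: 3

3


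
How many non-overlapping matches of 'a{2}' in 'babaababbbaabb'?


Pattern 'a{2}' matches exactly 2 consecutive a's (greedy, non-overlapping).
String: 'babaababbbaabb'
Scanning for runs of a's:
  Run at pos 1: 'a' (length 1) -> 0 match(es)
  Run at pos 3: 'aa' (length 2) -> 1 match(es)
  Run at pos 6: 'a' (length 1) -> 0 match(es)
  Run at pos 10: 'aa' (length 2) -> 1 match(es)
Matches found: ['aa', 'aa']
Total: 2

2


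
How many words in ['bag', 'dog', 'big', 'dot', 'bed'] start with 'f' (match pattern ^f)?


Pattern ^f anchors to start of word. Check which words begin with 'f':
  'bag' -> no
  'dog' -> no
  'big' -> no
  'dot' -> no
  'bed' -> no
Matching words: []
Count: 0

0


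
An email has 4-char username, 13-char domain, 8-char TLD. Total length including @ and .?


An email address has format: username@domain.tld
Username length: 4
'@' character: 1
Domain length: 13
'.' character: 1
TLD length: 8
Total = 4 + 1 + 13 + 1 + 8 = 27

27


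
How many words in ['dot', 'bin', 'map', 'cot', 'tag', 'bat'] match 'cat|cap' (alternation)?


Alternation 'cat|cap' matches either 'cat' or 'cap'.
Checking each word:
  'dot' -> no
  'bin' -> no
  'map' -> no
  'cot' -> no
  'tag' -> no
  'bat' -> no
Matches: []
Count: 0

0


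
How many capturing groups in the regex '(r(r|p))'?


To count capturing groups, count each '(' that starts a group.
Pattern: '(r(r|p))'
Walking through the pattern:
  Position 0: '(' -> group #1
  Position 2: '(' -> group #2
Total capturing groups: 2

2


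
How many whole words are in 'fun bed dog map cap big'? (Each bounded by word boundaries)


Word boundaries (\b) mark the start/end of each word.
Text: 'fun bed dog map cap big'
Splitting by whitespace:
  Word 1: 'fun'
  Word 2: 'bed'
  Word 3: 'dog'
  Word 4: 'map'
  Word 5: 'cap'
  Word 6: 'big'
Total whole words: 6

6


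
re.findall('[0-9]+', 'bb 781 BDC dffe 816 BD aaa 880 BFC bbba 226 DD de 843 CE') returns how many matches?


Pattern '[0-9]+' finds one or more digits.
Text: 'bb 781 BDC dffe 816 BD aaa 880 BFC bbba 226 DD de 843 CE'
Scanning for matches:
  Match 1: '781'
  Match 2: '816'
  Match 3: '880'
  Match 4: '226'
  Match 5: '843'
Total matches: 5

5


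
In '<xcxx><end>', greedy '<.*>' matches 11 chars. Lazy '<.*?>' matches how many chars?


Greedy '<.*>' tries to match as MUCH as possible.
Lazy '<.*?>' tries to match as LITTLE as possible.

String: '<xcxx><end>'
Greedy '<.*>' starts at first '<' and extends to the LAST '>': '<xcxx><end>' (11 chars)
Lazy '<.*?>' starts at first '<' and stops at the FIRST '>': '<xcxx>' (6 chars)

6


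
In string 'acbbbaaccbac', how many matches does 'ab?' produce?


Pattern 'ab?' matches 'a' optionally followed by 'b'.
String: 'acbbbaaccbac'
Scanning left to right for 'a' then checking next char:
  Match 1: 'a' (a not followed by b)
  Match 2: 'a' (a not followed by b)
  Match 3: 'a' (a not followed by b)
  Match 4: 'a' (a not followed by b)
Total matches: 4

4


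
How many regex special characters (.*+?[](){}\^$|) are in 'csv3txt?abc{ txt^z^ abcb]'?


Regex special characters are: . * + ? [ ] ( ) { } \ ^ $ |
Scanning 'csv3txt?abc{ txt^z^ abcb]':
  pos 7: '?' -> SPECIAL
  pos 11: '{' -> SPECIAL
  pos 16: '^' -> SPECIAL
  pos 18: '^' -> SPECIAL
  pos 24: ']' -> SPECIAL
Special chars found: ['?', '{', '^', '^', ']']
Total: 5

5


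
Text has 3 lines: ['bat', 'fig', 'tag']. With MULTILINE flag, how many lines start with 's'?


With MULTILINE flag, ^ matches the start of each line.
Lines: ['bat', 'fig', 'tag']
Checking which lines start with 's':
  Line 1: 'bat' -> no
  Line 2: 'fig' -> no
  Line 3: 'tag' -> no
Matching lines: []
Count: 0

0


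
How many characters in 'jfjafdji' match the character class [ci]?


Character class [ci] matches any of: {c, i}
Scanning string 'jfjafdji' character by character:
  pos 0: 'j' -> no
  pos 1: 'f' -> no
  pos 2: 'j' -> no
  pos 3: 'a' -> no
  pos 4: 'f' -> no
  pos 5: 'd' -> no
  pos 6: 'j' -> no
  pos 7: 'i' -> MATCH
Total matches: 1

1


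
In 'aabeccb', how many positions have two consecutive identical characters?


Looking for consecutive identical characters in 'aabeccb':
  pos 0-1: 'a' vs 'a' -> MATCH ('aa')
  pos 1-2: 'a' vs 'b' -> different
  pos 2-3: 'b' vs 'e' -> different
  pos 3-4: 'e' vs 'c' -> different
  pos 4-5: 'c' vs 'c' -> MATCH ('cc')
  pos 5-6: 'c' vs 'b' -> different
Consecutive identical pairs: ['aa', 'cc']
Count: 2

2


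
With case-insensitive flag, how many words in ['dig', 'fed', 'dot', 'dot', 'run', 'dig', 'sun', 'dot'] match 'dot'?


Case-insensitive matching: compare each word's lowercase form to 'dot'.
  'dig' -> lower='dig' -> no
  'fed' -> lower='fed' -> no
  'dot' -> lower='dot' -> MATCH
  'dot' -> lower='dot' -> MATCH
  'run' -> lower='run' -> no
  'dig' -> lower='dig' -> no
  'sun' -> lower='sun' -> no
  'dot' -> lower='dot' -> MATCH
Matches: ['dot', 'dot', 'dot']
Count: 3

3


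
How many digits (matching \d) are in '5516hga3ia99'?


\d matches any digit 0-9.
Scanning '5516hga3ia99':
  pos 0: '5' -> DIGIT
  pos 1: '5' -> DIGIT
  pos 2: '1' -> DIGIT
  pos 3: '6' -> DIGIT
  pos 7: '3' -> DIGIT
  pos 10: '9' -> DIGIT
  pos 11: '9' -> DIGIT
Digits found: ['5', '5', '1', '6', '3', '9', '9']
Total: 7

7


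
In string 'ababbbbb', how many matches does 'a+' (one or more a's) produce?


Pattern 'a+' matches one or more consecutive a's.
String: 'ababbbbb'
Scanning for runs of a:
  Match 1: 'a' (length 1)
  Match 2: 'a' (length 1)
Total matches: 2

2


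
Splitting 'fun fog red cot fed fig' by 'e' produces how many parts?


Splitting by 'e' breaks the string at each occurrence of the separator.
Text: 'fun fog red cot fed fig'
Parts after split:
  Part 1: 'fun fog r'
  Part 2: 'd cot f'
  Part 3: 'd fig'
Total parts: 3

3


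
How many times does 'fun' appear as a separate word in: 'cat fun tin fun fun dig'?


Scanning each word for exact match 'fun':
  Word 1: 'cat' -> no
  Word 2: 'fun' -> MATCH
  Word 3: 'tin' -> no
  Word 4: 'fun' -> MATCH
  Word 5: 'fun' -> MATCH
  Word 6: 'dig' -> no
Total matches: 3

3


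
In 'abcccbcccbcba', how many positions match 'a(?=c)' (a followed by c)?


Lookahead 'a(?=c)' matches 'a' only when followed by 'c'.
String: 'abcccbcccbcba'
Checking each position where char is 'a':
  pos 0: 'a' -> no (next='b')
Matching positions: []
Count: 0

0


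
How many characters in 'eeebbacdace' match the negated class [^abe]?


Negated class [^abe] matches any char NOT in {a, b, e}
Scanning 'eeebbacdace':
  pos 0: 'e' -> no (excluded)
  pos 1: 'e' -> no (excluded)
  pos 2: 'e' -> no (excluded)
  pos 3: 'b' -> no (excluded)
  pos 4: 'b' -> no (excluded)
  pos 5: 'a' -> no (excluded)
  pos 6: 'c' -> MATCH
  pos 7: 'd' -> MATCH
  pos 8: 'a' -> no (excluded)
  pos 9: 'c' -> MATCH
  pos 10: 'e' -> no (excluded)
Total matches: 3

3


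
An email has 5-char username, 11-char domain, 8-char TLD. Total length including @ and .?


An email address has format: username@domain.tld
Username length: 5
'@' character: 1
Domain length: 11
'.' character: 1
TLD length: 8
Total = 5 + 1 + 11 + 1 + 8 = 26

26


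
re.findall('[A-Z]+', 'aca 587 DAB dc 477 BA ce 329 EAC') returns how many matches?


Pattern '[A-Z]+' finds one or more uppercase letters.
Text: 'aca 587 DAB dc 477 BA ce 329 EAC'
Scanning for matches:
  Match 1: 'DAB'
  Match 2: 'BA'
  Match 3: 'EAC'
Total matches: 3

3


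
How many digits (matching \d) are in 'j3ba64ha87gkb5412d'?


\d matches any digit 0-9.
Scanning 'j3ba64ha87gkb5412d':
  pos 1: '3' -> DIGIT
  pos 4: '6' -> DIGIT
  pos 5: '4' -> DIGIT
  pos 8: '8' -> DIGIT
  pos 9: '7' -> DIGIT
  pos 13: '5' -> DIGIT
  pos 14: '4' -> DIGIT
  pos 15: '1' -> DIGIT
  pos 16: '2' -> DIGIT
Digits found: ['3', '6', '4', '8', '7', '5', '4', '1', '2']
Total: 9

9


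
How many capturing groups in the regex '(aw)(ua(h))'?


To count capturing groups, count each '(' that starts a group.
Pattern: '(aw)(ua(h))'
Walking through the pattern:
  Position 0: '(' -> group #1
  Position 4: '(' -> group #2
  Position 7: '(' -> group #3
Total capturing groups: 3

3


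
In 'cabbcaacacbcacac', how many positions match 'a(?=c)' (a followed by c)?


Lookahead 'a(?=c)' matches 'a' only when followed by 'c'.
String: 'cabbcaacacbcacac'
Checking each position where char is 'a':
  pos 1: 'a' -> no (next='b')
  pos 5: 'a' -> no (next='a')
  pos 6: 'a' -> MATCH (next='c')
  pos 8: 'a' -> MATCH (next='c')
  pos 12: 'a' -> MATCH (next='c')
  pos 14: 'a' -> MATCH (next='c')
Matching positions: [6, 8, 12, 14]
Count: 4

4


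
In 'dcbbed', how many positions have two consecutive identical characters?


Looking for consecutive identical characters in 'dcbbed':
  pos 0-1: 'd' vs 'c' -> different
  pos 1-2: 'c' vs 'b' -> different
  pos 2-3: 'b' vs 'b' -> MATCH ('bb')
  pos 3-4: 'b' vs 'e' -> different
  pos 4-5: 'e' vs 'd' -> different
Consecutive identical pairs: ['bb']
Count: 1

1


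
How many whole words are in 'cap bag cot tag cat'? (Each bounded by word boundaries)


Word boundaries (\b) mark the start/end of each word.
Text: 'cap bag cot tag cat'
Splitting by whitespace:
  Word 1: 'cap'
  Word 2: 'bag'
  Word 3: 'cot'
  Word 4: 'tag'
  Word 5: 'cat'
Total whole words: 5

5


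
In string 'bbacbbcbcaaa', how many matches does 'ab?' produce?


Pattern 'ab?' matches 'a' optionally followed by 'b'.
String: 'bbacbbcbcaaa'
Scanning left to right for 'a' then checking next char:
  Match 1: 'a' (a not followed by b)
  Match 2: 'a' (a not followed by b)
  Match 3: 'a' (a not followed by b)
  Match 4: 'a' (a not followed by b)
Total matches: 4

4


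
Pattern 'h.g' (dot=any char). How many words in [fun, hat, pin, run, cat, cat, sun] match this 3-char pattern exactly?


Pattern 'h.g' means: starts with 'h', any single char, ends with 'g'.
Checking each word (must be exactly 3 chars):
  'fun' (len=3): no
  'hat' (len=3): no
  'pin' (len=3): no
  'run' (len=3): no
  'cat' (len=3): no
  'cat' (len=3): no
  'sun' (len=3): no
Matching words: []
Total: 0

0


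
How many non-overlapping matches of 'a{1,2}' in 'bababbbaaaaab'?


Pattern 'a{1,2}' matches between 1 and 2 consecutive a's (greedy).
String: 'bababbbaaaaab'
Finding runs of a's and applying greedy matching:
  Run at pos 1: 'a' (length 1)
  Run at pos 3: 'a' (length 1)
  Run at pos 7: 'aaaaa' (length 5)
Matches: ['a', 'a', 'aa', 'aa', 'a']
Count: 5

5


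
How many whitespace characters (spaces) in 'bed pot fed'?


\s matches whitespace characters (spaces, tabs, etc.).
Text: 'bed pot fed'
This text has 3 words separated by spaces.
Number of spaces = number of words - 1 = 3 - 1 = 2

2


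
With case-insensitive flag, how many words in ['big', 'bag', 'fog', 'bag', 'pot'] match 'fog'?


Case-insensitive matching: compare each word's lowercase form to 'fog'.
  'big' -> lower='big' -> no
  'bag' -> lower='bag' -> no
  'fog' -> lower='fog' -> MATCH
  'bag' -> lower='bag' -> no
  'pot' -> lower='pot' -> no
Matches: ['fog']
Count: 1

1


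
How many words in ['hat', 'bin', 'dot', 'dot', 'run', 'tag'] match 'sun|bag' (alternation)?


Alternation 'sun|bag' matches either 'sun' or 'bag'.
Checking each word:
  'hat' -> no
  'bin' -> no
  'dot' -> no
  'dot' -> no
  'run' -> no
  'tag' -> no
Matches: []
Count: 0

0


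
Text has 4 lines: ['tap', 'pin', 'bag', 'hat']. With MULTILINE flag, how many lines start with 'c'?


With MULTILINE flag, ^ matches the start of each line.
Lines: ['tap', 'pin', 'bag', 'hat']
Checking which lines start with 'c':
  Line 1: 'tap' -> no
  Line 2: 'pin' -> no
  Line 3: 'bag' -> no
  Line 4: 'hat' -> no
Matching lines: []
Count: 0

0


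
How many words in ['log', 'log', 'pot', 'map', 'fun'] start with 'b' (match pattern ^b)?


Pattern ^b anchors to start of word. Check which words begin with 'b':
  'log' -> no
  'log' -> no
  'pot' -> no
  'map' -> no
  'fun' -> no
Matching words: []
Count: 0

0


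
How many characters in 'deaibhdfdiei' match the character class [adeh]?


Character class [adeh] matches any of: {a, d, e, h}
Scanning string 'deaibhdfdiei' character by character:
  pos 0: 'd' -> MATCH
  pos 1: 'e' -> MATCH
  pos 2: 'a' -> MATCH
  pos 3: 'i' -> no
  pos 4: 'b' -> no
  pos 5: 'h' -> MATCH
  pos 6: 'd' -> MATCH
  pos 7: 'f' -> no
  pos 8: 'd' -> MATCH
  pos 9: 'i' -> no
  pos 10: 'e' -> MATCH
  pos 11: 'i' -> no
Total matches: 7

7


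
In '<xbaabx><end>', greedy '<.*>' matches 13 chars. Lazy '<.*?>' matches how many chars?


Greedy '<.*>' tries to match as MUCH as possible.
Lazy '<.*?>' tries to match as LITTLE as possible.

String: '<xbaabx><end>'
Greedy '<.*>' starts at first '<' and extends to the LAST '>': '<xbaabx><end>' (13 chars)
Lazy '<.*?>' starts at first '<' and stops at the FIRST '>': '<xbaabx>' (8 chars)

8


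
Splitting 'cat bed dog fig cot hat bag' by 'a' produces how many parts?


Splitting by 'a' breaks the string at each occurrence of the separator.
Text: 'cat bed dog fig cot hat bag'
Parts after split:
  Part 1: 'c'
  Part 2: 't bed dog fig cot h'
  Part 3: 't b'
  Part 4: 'g'
Total parts: 4

4


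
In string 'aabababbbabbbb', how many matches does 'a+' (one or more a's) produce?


Pattern 'a+' matches one or more consecutive a's.
String: 'aabababbbabbbb'
Scanning for runs of a:
  Match 1: 'aa' (length 2)
  Match 2: 'a' (length 1)
  Match 3: 'a' (length 1)
  Match 4: 'a' (length 1)
Total matches: 4

4


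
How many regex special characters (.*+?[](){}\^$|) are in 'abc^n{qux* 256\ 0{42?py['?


Regex special characters are: . * + ? [ ] ( ) { } \ ^ $ |
Scanning 'abc^n{qux* 256\ 0{42?py[':
  pos 3: '^' -> SPECIAL
  pos 5: '{' -> SPECIAL
  pos 9: '*' -> SPECIAL
  pos 14: '\' -> SPECIAL
  pos 17: '{' -> SPECIAL
  pos 20: '?' -> SPECIAL
  pos 23: '[' -> SPECIAL
Special chars found: ['^', '{', '*', '\\', '{', '?', '[']
Total: 7

7


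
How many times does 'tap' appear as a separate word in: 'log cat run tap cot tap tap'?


Scanning each word for exact match 'tap':
  Word 1: 'log' -> no
  Word 2: 'cat' -> no
  Word 3: 'run' -> no
  Word 4: 'tap' -> MATCH
  Word 5: 'cot' -> no
  Word 6: 'tap' -> MATCH
  Word 7: 'tap' -> MATCH
Total matches: 3

3


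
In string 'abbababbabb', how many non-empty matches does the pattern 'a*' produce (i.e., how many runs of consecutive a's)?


Pattern 'a*' matches zero or more a's. We want non-empty runs of consecutive a's.
String: 'abbababbabb'
Walking through the string to find runs of a's:
  Run 1: positions 0-0 -> 'a'
  Run 2: positions 3-3 -> 'a'
  Run 3: positions 5-5 -> 'a'
  Run 4: positions 8-8 -> 'a'
Non-empty runs found: ['a', 'a', 'a', 'a']
Count: 4

4


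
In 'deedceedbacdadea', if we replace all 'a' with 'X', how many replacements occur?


re.sub('a', 'X', text) replaces every occurrence of 'a' with 'X'.
Text: 'deedceedbacdadea'
Scanning for 'a':
  pos 9: 'a' -> replacement #1
  pos 12: 'a' -> replacement #2
  pos 15: 'a' -> replacement #3
Total replacements: 3

3


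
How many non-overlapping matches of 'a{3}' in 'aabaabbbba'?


Pattern 'a{3}' matches exactly 3 consecutive a's (greedy, non-overlapping).
String: 'aabaabbbba'
Scanning for runs of a's:
  Run at pos 0: 'aa' (length 2) -> 0 match(es)
  Run at pos 3: 'aa' (length 2) -> 0 match(es)
  Run at pos 9: 'a' (length 1) -> 0 match(es)
Matches found: []
Total: 0

0


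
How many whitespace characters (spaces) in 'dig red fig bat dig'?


\s matches whitespace characters (spaces, tabs, etc.).
Text: 'dig red fig bat dig'
This text has 5 words separated by spaces.
Number of spaces = number of words - 1 = 5 - 1 = 4

4


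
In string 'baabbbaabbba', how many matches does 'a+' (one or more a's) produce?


Pattern 'a+' matches one or more consecutive a's.
String: 'baabbbaabbba'
Scanning for runs of a:
  Match 1: 'aa' (length 2)
  Match 2: 'aa' (length 2)
  Match 3: 'a' (length 1)
Total matches: 3

3


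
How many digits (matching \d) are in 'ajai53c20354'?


\d matches any digit 0-9.
Scanning 'ajai53c20354':
  pos 4: '5' -> DIGIT
  pos 5: '3' -> DIGIT
  pos 7: '2' -> DIGIT
  pos 8: '0' -> DIGIT
  pos 9: '3' -> DIGIT
  pos 10: '5' -> DIGIT
  pos 11: '4' -> DIGIT
Digits found: ['5', '3', '2', '0', '3', '5', '4']
Total: 7

7


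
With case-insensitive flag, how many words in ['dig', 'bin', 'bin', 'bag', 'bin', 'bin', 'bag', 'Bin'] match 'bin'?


Case-insensitive matching: compare each word's lowercase form to 'bin'.
  'dig' -> lower='dig' -> no
  'bin' -> lower='bin' -> MATCH
  'bin' -> lower='bin' -> MATCH
  'bag' -> lower='bag' -> no
  'bin' -> lower='bin' -> MATCH
  'bin' -> lower='bin' -> MATCH
  'bag' -> lower='bag' -> no
  'Bin' -> lower='bin' -> MATCH
Matches: ['bin', 'bin', 'bin', 'bin', 'Bin']
Count: 5

5


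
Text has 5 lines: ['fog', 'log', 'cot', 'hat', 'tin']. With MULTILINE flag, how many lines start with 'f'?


With MULTILINE flag, ^ matches the start of each line.
Lines: ['fog', 'log', 'cot', 'hat', 'tin']
Checking which lines start with 'f':
  Line 1: 'fog' -> MATCH
  Line 2: 'log' -> no
  Line 3: 'cot' -> no
  Line 4: 'hat' -> no
  Line 5: 'tin' -> no
Matching lines: ['fog']
Count: 1

1


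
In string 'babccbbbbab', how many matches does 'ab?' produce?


Pattern 'ab?' matches 'a' optionally followed by 'b'.
String: 'babccbbbbab'
Scanning left to right for 'a' then checking next char:
  Match 1: 'ab' (a followed by b)
  Match 2: 'ab' (a followed by b)
Total matches: 2

2


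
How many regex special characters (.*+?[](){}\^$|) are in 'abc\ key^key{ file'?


Regex special characters are: . * + ? [ ] ( ) { } \ ^ $ |
Scanning 'abc\ key^key{ file':
  pos 3: '\' -> SPECIAL
  pos 8: '^' -> SPECIAL
  pos 12: '{' -> SPECIAL
Special chars found: ['\\', '^', '{']
Total: 3

3


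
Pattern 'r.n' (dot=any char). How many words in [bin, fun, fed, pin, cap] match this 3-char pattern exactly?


Pattern 'r.n' means: starts with 'r', any single char, ends with 'n'.
Checking each word (must be exactly 3 chars):
  'bin' (len=3): no
  'fun' (len=3): no
  'fed' (len=3): no
  'pin' (len=3): no
  'cap' (len=3): no
Matching words: []
Total: 0

0


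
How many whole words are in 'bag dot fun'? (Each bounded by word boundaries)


Word boundaries (\b) mark the start/end of each word.
Text: 'bag dot fun'
Splitting by whitespace:
  Word 1: 'bag'
  Word 2: 'dot'
  Word 3: 'fun'
Total whole words: 3

3


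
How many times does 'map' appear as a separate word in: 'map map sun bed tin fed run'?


Scanning each word for exact match 'map':
  Word 1: 'map' -> MATCH
  Word 2: 'map' -> MATCH
  Word 3: 'sun' -> no
  Word 4: 'bed' -> no
  Word 5: 'tin' -> no
  Word 6: 'fed' -> no
  Word 7: 'run' -> no
Total matches: 2

2


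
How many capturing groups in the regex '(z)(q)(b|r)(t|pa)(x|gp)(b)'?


To count capturing groups, count each '(' that starts a group.
Pattern: '(z)(q)(b|r)(t|pa)(x|gp)(b)'
Walking through the pattern:
  Position 0: '(' -> group #1
  Position 3: '(' -> group #2
  Position 6: '(' -> group #3
  Position 11: '(' -> group #4
  Position 17: '(' -> group #5
  Position 23: '(' -> group #6
Total capturing groups: 6

6


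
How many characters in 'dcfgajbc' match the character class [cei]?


Character class [cei] matches any of: {c, e, i}
Scanning string 'dcfgajbc' character by character:
  pos 0: 'd' -> no
  pos 1: 'c' -> MATCH
  pos 2: 'f' -> no
  pos 3: 'g' -> no
  pos 4: 'a' -> no
  pos 5: 'j' -> no
  pos 6: 'b' -> no
  pos 7: 'c' -> MATCH
Total matches: 2

2


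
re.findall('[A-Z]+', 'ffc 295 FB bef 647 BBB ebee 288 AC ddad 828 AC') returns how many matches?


Pattern '[A-Z]+' finds one or more uppercase letters.
Text: 'ffc 295 FB bef 647 BBB ebee 288 AC ddad 828 AC'
Scanning for matches:
  Match 1: 'FB'
  Match 2: 'BBB'
  Match 3: 'AC'
  Match 4: 'AC'
Total matches: 4

4


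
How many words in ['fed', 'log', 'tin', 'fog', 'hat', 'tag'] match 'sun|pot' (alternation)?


Alternation 'sun|pot' matches either 'sun' or 'pot'.
Checking each word:
  'fed' -> no
  'log' -> no
  'tin' -> no
  'fog' -> no
  'hat' -> no
  'tag' -> no
Matches: []
Count: 0

0


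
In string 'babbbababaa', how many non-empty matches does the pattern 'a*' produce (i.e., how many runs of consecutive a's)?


Pattern 'a*' matches zero or more a's. We want non-empty runs of consecutive a's.
String: 'babbbababaa'
Walking through the string to find runs of a's:
  Run 1: positions 1-1 -> 'a'
  Run 2: positions 5-5 -> 'a'
  Run 3: positions 7-7 -> 'a'
  Run 4: positions 9-10 -> 'aa'
Non-empty runs found: ['a', 'a', 'a', 'aa']
Count: 4

4


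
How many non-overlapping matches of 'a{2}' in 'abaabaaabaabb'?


Pattern 'a{2}' matches exactly 2 consecutive a's (greedy, non-overlapping).
String: 'abaabaaabaabb'
Scanning for runs of a's:
  Run at pos 0: 'a' (length 1) -> 0 match(es)
  Run at pos 2: 'aa' (length 2) -> 1 match(es)
  Run at pos 5: 'aaa' (length 3) -> 1 match(es)
  Run at pos 9: 'aa' (length 2) -> 1 match(es)
Matches found: ['aa', 'aa', 'aa']
Total: 3

3


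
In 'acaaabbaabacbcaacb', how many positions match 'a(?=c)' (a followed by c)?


Lookahead 'a(?=c)' matches 'a' only when followed by 'c'.
String: 'acaaabbaabacbcaacb'
Checking each position where char is 'a':
  pos 0: 'a' -> MATCH (next='c')
  pos 2: 'a' -> no (next='a')
  pos 3: 'a' -> no (next='a')
  pos 4: 'a' -> no (next='b')
  pos 7: 'a' -> no (next='a')
  pos 8: 'a' -> no (next='b')
  pos 10: 'a' -> MATCH (next='c')
  pos 14: 'a' -> no (next='a')
  pos 15: 'a' -> MATCH (next='c')
Matching positions: [0, 10, 15]
Count: 3

3


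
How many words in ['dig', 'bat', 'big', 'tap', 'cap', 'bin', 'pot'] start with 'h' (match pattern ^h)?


Pattern ^h anchors to start of word. Check which words begin with 'h':
  'dig' -> no
  'bat' -> no
  'big' -> no
  'tap' -> no
  'cap' -> no
  'bin' -> no
  'pot' -> no
Matching words: []
Count: 0

0


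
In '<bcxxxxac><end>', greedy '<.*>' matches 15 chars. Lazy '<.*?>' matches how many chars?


Greedy '<.*>' tries to match as MUCH as possible.
Lazy '<.*?>' tries to match as LITTLE as possible.

String: '<bcxxxxac><end>'
Greedy '<.*>' starts at first '<' and extends to the LAST '>': '<bcxxxxac><end>' (15 chars)
Lazy '<.*?>' starts at first '<' and stops at the FIRST '>': '<bcxxxxac>' (10 chars)

10


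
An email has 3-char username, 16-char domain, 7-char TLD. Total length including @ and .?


An email address has format: username@domain.tld
Username length: 3
'@' character: 1
Domain length: 16
'.' character: 1
TLD length: 7
Total = 3 + 1 + 16 + 1 + 7 = 28

28


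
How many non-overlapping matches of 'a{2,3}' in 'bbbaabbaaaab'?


Pattern 'a{2,3}' matches between 2 and 3 consecutive a's (greedy).
String: 'bbbaabbaaaab'
Finding runs of a's and applying greedy matching:
  Run at pos 3: 'aa' (length 2)
  Run at pos 7: 'aaaa' (length 4)
Matches: ['aa', 'aaa']
Count: 2

2


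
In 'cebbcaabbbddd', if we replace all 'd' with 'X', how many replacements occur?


re.sub('d', 'X', text) replaces every occurrence of 'd' with 'X'.
Text: 'cebbcaabbbddd'
Scanning for 'd':
  pos 10: 'd' -> replacement #1
  pos 11: 'd' -> replacement #2
  pos 12: 'd' -> replacement #3
Total replacements: 3

3


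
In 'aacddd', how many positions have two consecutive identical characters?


Looking for consecutive identical characters in 'aacddd':
  pos 0-1: 'a' vs 'a' -> MATCH ('aa')
  pos 1-2: 'a' vs 'c' -> different
  pos 2-3: 'c' vs 'd' -> different
  pos 3-4: 'd' vs 'd' -> MATCH ('dd')
  pos 4-5: 'd' vs 'd' -> MATCH ('dd')
Consecutive identical pairs: ['aa', 'dd', 'dd']
Count: 3

3
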